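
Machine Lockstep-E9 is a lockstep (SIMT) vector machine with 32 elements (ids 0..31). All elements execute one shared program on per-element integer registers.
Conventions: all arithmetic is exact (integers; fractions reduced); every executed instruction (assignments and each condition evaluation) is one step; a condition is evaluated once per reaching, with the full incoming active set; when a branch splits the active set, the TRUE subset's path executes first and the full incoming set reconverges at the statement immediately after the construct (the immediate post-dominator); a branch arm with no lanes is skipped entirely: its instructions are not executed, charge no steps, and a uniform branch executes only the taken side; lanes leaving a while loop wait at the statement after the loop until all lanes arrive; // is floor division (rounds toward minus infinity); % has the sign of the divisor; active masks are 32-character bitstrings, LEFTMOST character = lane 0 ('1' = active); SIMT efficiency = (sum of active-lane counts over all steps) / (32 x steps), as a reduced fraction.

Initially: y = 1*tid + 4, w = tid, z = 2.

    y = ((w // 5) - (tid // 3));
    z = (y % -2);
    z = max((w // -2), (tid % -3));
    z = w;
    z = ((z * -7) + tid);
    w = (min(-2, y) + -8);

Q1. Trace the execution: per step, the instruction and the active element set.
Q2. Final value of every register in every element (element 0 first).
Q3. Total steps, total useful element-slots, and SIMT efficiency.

step 0: y <- ((w // 5) - (tid // 3)) 11111111111111111111111111111111
step 1: z <- (y % -2)                11111111111111111111111111111111
step 2: z <- max((w // -2), (tid % -3)) 11111111111111111111111111111111
step 3: z <- w                       11111111111111111111111111111111
step 4: z <- ((z * -7) + tid)        11111111111111111111111111111111
step 5: w <- (min(-2, y) + -8)       11111111111111111111111111111111

Answer: 6 steps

y: 0,0,0,-1,-1,0,-1,-1,-1,-2,-1,-1,-2,-2,-2,-2,-2,-2,-3,-3,-2,-3,-3,-3,-4,-3,-3,-4,-4,-4,-4,-4
w: -10,-10,-10,-10,-10,-10,-10,-10,-10,-10,-10,-10,-10,-10,-10,-10,-10,-10,-11,-11,-10,-11,-11,-11,-12,-11,-11,-12,-12,-12,-12,-12
z: 0,-6,-12,-18,-24,-30,-36,-42,-48,-54,-60,-66,-72,-78,-84,-90,-96,-102,-108,-114,-120,-126,-132,-138,-144,-150,-156,-162,-168,-174,-180,-186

steps = 6; useful = 192; efficiency = 192/192 = 1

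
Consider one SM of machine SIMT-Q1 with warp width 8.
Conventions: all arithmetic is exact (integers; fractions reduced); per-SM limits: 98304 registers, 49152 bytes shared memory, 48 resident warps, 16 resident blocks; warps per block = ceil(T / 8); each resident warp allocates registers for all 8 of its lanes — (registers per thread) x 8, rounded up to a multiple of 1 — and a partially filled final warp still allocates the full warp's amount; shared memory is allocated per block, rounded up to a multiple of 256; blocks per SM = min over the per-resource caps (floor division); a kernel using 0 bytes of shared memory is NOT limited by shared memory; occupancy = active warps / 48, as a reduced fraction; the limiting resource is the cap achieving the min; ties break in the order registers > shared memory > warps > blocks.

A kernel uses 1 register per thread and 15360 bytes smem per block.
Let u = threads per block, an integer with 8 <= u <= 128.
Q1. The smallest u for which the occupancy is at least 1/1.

Answer: u = 121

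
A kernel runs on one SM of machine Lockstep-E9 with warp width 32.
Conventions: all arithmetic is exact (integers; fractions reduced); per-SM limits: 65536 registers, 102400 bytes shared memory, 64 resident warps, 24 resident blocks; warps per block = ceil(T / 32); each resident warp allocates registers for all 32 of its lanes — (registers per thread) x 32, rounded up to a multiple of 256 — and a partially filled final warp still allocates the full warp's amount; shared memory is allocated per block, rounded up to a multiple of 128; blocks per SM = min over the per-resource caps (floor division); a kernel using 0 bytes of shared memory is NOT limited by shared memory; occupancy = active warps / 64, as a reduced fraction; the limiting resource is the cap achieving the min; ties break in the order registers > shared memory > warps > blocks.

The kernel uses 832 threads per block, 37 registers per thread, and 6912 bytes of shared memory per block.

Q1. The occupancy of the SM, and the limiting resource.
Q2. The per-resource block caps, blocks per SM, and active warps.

Answer: occupancy 13/32, limited by registers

registers: 1 block
shared memory: 14 blocks
warps: 2 blocks
blocks: 24 blocks

Answer: 1 block, 26 active warps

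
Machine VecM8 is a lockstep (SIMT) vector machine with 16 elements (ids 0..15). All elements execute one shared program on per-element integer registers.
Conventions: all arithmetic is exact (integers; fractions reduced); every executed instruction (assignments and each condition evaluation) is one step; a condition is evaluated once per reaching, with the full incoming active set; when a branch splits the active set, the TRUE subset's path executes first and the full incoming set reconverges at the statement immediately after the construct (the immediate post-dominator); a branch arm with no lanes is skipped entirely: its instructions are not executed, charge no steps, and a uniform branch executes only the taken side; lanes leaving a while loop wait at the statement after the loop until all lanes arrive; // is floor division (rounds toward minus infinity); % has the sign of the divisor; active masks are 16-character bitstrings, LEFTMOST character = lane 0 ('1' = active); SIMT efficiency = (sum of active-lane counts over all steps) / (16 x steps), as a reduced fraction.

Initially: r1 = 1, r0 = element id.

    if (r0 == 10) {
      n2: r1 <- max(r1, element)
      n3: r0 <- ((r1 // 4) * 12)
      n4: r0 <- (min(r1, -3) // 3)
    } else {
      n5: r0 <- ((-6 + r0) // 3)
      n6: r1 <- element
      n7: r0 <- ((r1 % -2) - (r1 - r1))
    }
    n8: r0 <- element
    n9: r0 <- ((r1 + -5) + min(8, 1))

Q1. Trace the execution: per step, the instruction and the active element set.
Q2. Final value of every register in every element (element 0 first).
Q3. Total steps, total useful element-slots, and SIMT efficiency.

step 0: eval (r0 == 10)              1111111111111111
step 1: r1 <- max(r1, element)       0000000000100000
step 2: r0 <- ((r1 // 4) * 12)       0000000000100000
step 3: r0 <- (min(r1, -3) // 3)     0000000000100000
step 4: r0 <- ((-6 + r0) // 3)       1111111111011111
step 5: r1 <- element                1111111111011111
step 6: r0 <- ((r1 % -2) - (r1 - r1)) 1111111111011111
step 7: r0 <- element                1111111111111111
step 8: r0 <- ((r1 + -5) + min(8, 1)) 1111111111111111

Answer: 9 steps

r1: 0,1,2,3,4,5,6,7,8,9,10,11,12,13,14,15
r0: -4,-3,-2,-1,0,1,2,3,4,5,6,7,8,9,10,11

steps = 9; useful = 96; efficiency = 96/144 = 2/3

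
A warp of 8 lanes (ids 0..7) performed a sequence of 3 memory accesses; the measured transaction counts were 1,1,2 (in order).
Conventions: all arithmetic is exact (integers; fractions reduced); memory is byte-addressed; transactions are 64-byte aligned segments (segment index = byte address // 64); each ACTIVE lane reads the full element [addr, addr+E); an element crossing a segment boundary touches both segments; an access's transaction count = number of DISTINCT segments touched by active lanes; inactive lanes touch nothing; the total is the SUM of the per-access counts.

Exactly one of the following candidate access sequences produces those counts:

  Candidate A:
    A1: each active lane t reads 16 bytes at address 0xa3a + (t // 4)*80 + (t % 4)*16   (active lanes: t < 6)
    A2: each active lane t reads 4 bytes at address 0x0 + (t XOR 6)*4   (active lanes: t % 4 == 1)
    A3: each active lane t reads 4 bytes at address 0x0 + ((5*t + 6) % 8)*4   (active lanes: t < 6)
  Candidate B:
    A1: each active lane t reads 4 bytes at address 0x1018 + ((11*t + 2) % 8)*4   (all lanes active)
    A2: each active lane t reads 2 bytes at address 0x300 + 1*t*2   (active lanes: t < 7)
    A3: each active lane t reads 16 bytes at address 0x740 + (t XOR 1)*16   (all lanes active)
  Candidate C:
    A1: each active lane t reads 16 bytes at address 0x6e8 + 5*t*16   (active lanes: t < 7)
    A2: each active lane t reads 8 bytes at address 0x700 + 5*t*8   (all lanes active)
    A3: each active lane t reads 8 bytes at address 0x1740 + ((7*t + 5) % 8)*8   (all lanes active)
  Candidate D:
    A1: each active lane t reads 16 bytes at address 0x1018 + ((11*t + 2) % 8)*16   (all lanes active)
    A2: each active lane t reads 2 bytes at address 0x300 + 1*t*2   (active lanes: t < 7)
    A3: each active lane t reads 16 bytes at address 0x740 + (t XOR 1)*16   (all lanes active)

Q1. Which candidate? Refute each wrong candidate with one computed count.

A: A1 gives 3 transactions, not 1
C: A1 gives 9 transactions, not 1
D: A1 gives 3 transactions, not 1
B: all counts match (1,1,2)

Answer: B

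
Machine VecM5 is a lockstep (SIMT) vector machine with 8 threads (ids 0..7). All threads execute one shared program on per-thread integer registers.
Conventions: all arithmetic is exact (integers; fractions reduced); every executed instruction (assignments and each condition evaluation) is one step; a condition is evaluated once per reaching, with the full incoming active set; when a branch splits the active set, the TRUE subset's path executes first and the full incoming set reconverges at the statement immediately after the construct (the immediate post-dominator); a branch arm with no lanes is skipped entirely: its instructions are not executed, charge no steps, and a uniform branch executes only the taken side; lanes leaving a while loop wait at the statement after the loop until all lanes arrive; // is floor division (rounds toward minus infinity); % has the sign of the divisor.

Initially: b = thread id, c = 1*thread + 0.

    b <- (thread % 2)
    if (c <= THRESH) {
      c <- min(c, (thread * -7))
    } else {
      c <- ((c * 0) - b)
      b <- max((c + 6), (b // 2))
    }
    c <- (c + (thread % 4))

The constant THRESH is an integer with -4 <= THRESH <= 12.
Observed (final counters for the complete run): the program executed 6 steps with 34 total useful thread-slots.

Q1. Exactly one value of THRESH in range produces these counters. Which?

Answer: THRESH = 5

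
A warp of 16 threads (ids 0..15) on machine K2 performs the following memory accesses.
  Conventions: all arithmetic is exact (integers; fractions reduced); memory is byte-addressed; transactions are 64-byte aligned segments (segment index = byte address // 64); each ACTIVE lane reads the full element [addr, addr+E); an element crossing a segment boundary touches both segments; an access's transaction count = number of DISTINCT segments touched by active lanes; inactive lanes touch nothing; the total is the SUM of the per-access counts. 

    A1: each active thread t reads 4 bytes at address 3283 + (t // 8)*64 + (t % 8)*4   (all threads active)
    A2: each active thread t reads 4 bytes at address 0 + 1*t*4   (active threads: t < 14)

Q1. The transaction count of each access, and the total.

A1: 2 transactions
A2: 1 transaction

Answer: 2,1; total 3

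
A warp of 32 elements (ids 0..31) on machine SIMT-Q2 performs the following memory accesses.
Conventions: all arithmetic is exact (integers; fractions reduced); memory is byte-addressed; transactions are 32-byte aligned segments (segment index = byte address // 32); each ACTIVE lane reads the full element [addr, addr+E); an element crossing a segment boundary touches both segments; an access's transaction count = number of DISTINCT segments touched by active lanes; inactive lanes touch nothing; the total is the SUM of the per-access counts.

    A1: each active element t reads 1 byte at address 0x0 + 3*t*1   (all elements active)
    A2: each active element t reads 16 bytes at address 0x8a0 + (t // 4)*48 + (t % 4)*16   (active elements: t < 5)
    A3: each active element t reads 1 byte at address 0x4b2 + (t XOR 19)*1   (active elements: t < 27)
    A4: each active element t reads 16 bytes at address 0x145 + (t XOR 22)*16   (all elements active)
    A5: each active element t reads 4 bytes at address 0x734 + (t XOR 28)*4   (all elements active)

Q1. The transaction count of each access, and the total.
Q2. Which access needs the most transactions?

A1: 3 transactions
A2: 2 transactions
A3: 2 transactions
A4: 17 transactions
A5: 5 transactions

Answer: 3,2,2,17,5; total 29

Answer: A4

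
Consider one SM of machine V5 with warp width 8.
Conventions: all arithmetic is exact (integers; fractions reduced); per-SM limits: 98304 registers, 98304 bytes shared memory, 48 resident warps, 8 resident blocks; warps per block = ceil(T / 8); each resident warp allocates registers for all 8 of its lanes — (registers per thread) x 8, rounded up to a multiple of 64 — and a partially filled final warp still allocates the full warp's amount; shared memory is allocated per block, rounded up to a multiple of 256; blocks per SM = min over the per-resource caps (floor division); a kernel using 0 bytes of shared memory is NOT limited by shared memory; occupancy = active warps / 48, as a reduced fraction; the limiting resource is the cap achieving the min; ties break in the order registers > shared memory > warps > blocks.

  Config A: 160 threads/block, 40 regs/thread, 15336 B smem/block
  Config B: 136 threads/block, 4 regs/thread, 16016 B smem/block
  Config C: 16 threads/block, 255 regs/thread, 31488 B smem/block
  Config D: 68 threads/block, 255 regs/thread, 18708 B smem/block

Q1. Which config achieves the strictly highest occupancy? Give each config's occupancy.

occupancies: A 5/6, B 17/24, C 1/8, D 15/16

Answer: D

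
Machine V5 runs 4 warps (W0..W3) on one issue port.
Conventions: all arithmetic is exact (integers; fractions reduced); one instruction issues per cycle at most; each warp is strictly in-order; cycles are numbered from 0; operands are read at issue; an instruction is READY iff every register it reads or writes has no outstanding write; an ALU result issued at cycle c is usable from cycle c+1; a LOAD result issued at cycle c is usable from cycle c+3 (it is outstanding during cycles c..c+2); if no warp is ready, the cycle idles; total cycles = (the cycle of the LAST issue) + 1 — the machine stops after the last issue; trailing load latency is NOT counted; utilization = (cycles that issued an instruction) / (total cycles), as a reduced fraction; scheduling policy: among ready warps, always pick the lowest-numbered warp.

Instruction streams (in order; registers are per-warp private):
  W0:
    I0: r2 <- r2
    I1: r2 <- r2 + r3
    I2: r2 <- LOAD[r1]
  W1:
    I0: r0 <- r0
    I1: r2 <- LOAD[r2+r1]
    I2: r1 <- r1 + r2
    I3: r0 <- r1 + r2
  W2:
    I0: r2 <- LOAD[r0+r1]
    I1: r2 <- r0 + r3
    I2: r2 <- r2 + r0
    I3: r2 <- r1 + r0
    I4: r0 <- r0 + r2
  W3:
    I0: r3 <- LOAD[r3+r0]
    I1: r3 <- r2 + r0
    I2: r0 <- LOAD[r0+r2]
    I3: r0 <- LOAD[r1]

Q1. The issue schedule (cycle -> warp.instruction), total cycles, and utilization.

cycle 0: W0.I0
cycle 1: W0.I1
cycle 2: W0.I2
cycle 3: W1.I0
cycle 4: W1.I1
cycle 5: W2.I0
cycle 6: W3.I0
cycle 7: W1.I2
cycle 8: W1.I3
cycle 9: W2.I1
cycle 10: W2.I2
cycle 11: W2.I3
cycle 12: W2.I4
cycle 13: W3.I1
cycle 14: W3.I2
cycle 15: idle
cycle 16: idle
cycle 17: W3.I3

Answer: 18 cycles, utilization 8/9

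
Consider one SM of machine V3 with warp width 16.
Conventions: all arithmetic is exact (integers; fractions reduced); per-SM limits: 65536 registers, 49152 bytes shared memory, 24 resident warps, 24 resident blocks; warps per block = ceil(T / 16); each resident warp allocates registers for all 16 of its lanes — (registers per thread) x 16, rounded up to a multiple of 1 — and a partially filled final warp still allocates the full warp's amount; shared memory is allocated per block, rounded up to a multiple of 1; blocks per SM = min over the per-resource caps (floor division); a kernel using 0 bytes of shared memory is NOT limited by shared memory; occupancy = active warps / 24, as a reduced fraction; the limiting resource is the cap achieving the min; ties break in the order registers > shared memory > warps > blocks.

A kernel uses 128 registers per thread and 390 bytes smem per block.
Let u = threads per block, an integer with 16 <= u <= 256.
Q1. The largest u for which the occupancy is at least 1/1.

Answer: u = 192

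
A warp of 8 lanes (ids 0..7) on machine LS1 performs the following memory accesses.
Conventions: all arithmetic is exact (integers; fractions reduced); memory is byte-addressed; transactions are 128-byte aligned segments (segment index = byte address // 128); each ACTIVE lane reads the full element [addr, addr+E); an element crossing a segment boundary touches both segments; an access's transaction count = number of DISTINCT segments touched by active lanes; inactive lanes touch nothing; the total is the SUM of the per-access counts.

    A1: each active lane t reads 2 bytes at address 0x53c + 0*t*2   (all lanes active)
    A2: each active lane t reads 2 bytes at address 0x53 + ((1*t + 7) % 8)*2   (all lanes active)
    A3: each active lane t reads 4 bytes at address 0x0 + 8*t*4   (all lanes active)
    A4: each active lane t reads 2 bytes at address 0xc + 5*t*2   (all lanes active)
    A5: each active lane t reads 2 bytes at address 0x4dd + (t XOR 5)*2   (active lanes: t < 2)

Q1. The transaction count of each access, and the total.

A1: 1 transaction
A2: 1 transaction
A3: 2 transactions
A4: 1 transaction
A5: 1 transaction

Answer: 1,1,2,1,1; total 6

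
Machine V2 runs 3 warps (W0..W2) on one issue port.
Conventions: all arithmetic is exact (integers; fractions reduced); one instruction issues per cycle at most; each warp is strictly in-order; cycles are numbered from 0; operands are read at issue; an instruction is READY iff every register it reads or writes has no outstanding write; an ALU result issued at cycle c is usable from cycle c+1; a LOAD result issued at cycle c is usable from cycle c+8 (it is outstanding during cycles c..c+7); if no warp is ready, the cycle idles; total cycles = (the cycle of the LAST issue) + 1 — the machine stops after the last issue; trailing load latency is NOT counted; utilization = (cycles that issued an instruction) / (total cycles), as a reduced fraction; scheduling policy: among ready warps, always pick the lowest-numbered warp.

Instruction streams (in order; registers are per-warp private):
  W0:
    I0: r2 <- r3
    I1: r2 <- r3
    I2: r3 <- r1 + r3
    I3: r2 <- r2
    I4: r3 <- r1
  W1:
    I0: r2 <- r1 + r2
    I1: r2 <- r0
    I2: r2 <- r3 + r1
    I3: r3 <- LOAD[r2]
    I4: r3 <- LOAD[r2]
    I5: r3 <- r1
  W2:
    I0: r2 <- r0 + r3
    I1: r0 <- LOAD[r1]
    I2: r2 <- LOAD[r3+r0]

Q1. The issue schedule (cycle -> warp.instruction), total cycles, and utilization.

cycle 0: W0.I0
cycle 1: W0.I1
cycle 2: W0.I2
cycle 3: W0.I3
cycle 4: W0.I4
cycle 5: W1.I0
cycle 6: W1.I1
cycle 7: W1.I2
cycle 8: W1.I3
cycle 9: W2.I0
cycle 10: W2.I1
cycle 11: idle
cycle 12: idle
cycle 13: idle
cycle 14: idle
cycle 15: idle
cycle 16: W1.I4
cycle 17: idle
cycle 18: W2.I2
cycle 19: idle
cycle 20: idle
cycle 21: idle
cycle 22: idle
cycle 23: idle
cycle 24: W1.I5

Answer: 25 cycles, utilization 14/25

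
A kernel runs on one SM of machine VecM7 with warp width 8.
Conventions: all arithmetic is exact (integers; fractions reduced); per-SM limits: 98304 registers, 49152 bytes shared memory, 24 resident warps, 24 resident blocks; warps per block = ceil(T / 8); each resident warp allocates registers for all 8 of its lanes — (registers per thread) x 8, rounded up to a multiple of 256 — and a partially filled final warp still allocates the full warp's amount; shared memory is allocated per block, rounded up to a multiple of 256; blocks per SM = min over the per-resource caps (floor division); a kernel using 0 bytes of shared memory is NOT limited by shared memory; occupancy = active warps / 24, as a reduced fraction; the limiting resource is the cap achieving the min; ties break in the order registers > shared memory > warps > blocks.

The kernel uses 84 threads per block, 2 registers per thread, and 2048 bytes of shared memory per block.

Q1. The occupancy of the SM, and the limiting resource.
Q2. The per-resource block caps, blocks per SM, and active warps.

Answer: occupancy 11/12, limited by warps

registers: 34 blocks
shared memory: 24 blocks
warps: 2 blocks
blocks: 24 blocks

Answer: 2 blocks, 22 active warps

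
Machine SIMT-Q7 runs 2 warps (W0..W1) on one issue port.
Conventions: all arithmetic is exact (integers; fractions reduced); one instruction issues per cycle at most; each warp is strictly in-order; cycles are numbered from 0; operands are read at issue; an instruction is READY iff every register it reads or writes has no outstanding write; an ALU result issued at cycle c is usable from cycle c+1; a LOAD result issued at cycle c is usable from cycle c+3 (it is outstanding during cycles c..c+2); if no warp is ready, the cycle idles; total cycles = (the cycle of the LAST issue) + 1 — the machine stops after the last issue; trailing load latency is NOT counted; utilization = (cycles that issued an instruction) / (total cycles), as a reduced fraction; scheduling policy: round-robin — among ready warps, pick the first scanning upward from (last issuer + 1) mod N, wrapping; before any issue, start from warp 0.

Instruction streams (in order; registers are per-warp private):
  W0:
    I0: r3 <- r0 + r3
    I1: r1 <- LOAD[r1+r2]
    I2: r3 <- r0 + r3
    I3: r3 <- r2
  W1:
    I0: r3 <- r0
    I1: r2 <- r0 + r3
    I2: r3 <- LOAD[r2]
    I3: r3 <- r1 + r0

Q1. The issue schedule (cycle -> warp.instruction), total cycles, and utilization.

cycle 0: W0.I0
cycle 1: W1.I0
cycle 2: W0.I1
cycle 3: W1.I1
cycle 4: W0.I2
cycle 5: W1.I2
cycle 6: W0.I3
cycle 7: idle
cycle 8: W1.I3

Answer: 9 cycles, utilization 8/9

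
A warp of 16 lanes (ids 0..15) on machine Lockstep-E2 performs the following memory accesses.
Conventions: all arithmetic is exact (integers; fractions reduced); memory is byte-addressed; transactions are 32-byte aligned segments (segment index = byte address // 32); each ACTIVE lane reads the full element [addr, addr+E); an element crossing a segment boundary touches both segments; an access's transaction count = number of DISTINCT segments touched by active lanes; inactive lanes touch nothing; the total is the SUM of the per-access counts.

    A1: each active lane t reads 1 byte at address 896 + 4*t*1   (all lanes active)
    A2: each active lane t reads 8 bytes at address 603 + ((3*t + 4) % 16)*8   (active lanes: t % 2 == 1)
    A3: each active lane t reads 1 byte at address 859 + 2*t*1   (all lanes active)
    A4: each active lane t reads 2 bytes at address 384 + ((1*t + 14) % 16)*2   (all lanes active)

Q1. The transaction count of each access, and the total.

A1: 2 transactions
A2: 4 transactions
A3: 2 transactions
A4: 1 transaction

Answer: 2,4,2,1; total 9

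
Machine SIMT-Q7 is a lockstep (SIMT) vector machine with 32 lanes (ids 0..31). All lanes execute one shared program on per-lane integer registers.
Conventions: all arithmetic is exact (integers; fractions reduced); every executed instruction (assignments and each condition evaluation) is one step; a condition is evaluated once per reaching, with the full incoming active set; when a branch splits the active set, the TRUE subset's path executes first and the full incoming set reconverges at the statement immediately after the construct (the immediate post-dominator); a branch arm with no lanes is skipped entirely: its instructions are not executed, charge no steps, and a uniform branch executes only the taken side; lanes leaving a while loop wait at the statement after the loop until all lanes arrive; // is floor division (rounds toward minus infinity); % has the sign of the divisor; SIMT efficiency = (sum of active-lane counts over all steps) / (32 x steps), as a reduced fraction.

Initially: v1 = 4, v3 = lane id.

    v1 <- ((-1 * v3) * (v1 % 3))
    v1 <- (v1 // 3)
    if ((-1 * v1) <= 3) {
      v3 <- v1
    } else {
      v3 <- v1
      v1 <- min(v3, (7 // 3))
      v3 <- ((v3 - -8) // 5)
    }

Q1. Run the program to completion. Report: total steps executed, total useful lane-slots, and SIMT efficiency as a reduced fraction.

Answer: 7 steps, 172 useful, 43/56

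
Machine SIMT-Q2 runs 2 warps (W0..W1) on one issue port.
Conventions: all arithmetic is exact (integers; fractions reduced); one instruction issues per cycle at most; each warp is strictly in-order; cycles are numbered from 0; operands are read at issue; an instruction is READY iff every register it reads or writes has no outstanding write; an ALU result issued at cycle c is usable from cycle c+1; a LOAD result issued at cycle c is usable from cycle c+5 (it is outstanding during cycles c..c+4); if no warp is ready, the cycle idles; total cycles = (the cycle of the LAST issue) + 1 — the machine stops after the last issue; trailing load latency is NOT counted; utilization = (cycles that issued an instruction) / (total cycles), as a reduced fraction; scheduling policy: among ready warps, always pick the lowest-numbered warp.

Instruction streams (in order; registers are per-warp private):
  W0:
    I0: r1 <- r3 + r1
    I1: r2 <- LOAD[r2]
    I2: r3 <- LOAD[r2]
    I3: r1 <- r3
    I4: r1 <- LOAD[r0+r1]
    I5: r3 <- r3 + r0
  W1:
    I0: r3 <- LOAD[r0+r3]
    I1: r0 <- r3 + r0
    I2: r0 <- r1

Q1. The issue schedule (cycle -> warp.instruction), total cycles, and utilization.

cycle 0: W0.I0
cycle 1: W0.I1
cycle 2: W1.I0
cycle 3: idle
cycle 4: idle
cycle 5: idle
cycle 6: W0.I2
cycle 7: W1.I1
cycle 8: W1.I2
cycle 9: idle
cycle 10: idle
cycle 11: W0.I3
cycle 12: W0.I4
cycle 13: W0.I5

Answer: 14 cycles, utilization 9/14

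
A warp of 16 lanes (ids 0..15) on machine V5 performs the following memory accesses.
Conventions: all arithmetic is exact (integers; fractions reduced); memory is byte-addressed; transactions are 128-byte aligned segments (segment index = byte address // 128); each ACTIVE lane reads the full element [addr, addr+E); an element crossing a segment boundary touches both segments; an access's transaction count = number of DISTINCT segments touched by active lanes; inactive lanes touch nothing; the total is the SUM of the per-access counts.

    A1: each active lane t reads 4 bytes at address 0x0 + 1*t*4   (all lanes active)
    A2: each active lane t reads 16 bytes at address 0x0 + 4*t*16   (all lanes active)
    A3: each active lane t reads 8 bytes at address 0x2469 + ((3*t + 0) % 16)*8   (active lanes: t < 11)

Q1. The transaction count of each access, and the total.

A1: 1 transaction
A2: 8 transactions
A3: 2 transactions

Answer: 1,8,2; total 11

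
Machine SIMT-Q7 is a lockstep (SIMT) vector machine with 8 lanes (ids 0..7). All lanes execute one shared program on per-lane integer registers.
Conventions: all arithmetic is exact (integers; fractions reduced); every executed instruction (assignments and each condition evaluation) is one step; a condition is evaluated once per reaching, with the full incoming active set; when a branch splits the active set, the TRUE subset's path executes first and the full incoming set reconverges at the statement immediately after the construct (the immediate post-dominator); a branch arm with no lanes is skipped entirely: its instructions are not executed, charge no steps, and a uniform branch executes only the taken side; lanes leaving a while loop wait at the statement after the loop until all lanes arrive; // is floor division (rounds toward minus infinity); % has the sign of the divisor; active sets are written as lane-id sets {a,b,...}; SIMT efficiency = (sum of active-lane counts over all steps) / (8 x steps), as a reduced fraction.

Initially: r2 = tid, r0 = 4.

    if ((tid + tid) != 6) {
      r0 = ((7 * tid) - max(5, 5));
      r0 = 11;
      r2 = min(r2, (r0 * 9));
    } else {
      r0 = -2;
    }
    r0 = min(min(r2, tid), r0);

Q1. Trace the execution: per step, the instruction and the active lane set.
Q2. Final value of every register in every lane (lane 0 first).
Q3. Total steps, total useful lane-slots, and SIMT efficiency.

step 0: eval ((tid + tid) != 6)      {0,1,2,3,4,5,6,7}
step 1: r0 <- ((7 * tid) - max(5, 5)) {0,1,2,4,5,6,7}
step 2: r0 <- 11                     {0,1,2,4,5,6,7}
step 3: r2 <- min(r2, (r0 * 9))      {0,1,2,4,5,6,7}
step 4: r0 <- -2                     {3}
step 5: r0 <- min(min(r2, tid), r0)  {0,1,2,3,4,5,6,7}

Answer: 6 steps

r2: 0,1,2,3,4,5,6,7
r0: 0,1,2,-2,4,5,6,7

steps = 6; useful = 38; efficiency = 38/48 = 19/24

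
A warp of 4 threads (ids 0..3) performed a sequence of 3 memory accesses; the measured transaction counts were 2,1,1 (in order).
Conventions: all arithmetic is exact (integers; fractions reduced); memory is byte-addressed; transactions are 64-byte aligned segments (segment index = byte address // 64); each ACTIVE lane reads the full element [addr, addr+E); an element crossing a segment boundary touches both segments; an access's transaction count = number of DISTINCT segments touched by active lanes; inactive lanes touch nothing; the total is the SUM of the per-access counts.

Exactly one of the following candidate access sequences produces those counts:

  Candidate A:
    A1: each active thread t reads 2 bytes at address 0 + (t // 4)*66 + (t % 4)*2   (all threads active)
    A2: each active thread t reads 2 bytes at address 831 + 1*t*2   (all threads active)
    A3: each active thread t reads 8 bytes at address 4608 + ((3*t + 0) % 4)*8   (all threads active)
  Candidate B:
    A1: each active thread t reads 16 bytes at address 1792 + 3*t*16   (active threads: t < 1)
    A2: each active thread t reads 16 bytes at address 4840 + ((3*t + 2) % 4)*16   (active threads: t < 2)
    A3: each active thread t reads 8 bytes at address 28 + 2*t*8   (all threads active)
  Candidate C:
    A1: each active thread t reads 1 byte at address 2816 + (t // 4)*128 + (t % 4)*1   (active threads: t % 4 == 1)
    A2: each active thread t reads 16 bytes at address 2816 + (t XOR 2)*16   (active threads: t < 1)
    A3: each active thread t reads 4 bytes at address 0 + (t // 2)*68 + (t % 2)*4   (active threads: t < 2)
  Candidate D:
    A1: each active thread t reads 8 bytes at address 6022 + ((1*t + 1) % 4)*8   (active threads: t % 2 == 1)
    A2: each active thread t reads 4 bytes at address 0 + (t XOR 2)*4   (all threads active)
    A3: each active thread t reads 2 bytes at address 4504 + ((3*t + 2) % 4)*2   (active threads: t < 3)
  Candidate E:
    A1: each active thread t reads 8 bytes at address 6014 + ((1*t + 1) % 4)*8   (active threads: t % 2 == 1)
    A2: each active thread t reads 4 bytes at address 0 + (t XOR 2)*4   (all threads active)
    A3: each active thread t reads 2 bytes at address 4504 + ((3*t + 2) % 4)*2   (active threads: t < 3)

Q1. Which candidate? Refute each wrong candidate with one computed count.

A: A1 gives 1 transaction, not 2
B: A1 gives 1 transaction, not 2
C: A1 gives 1 transaction, not 2
D: A1 gives 1 transaction, not 2
E: all counts match (2,1,1)

Answer: E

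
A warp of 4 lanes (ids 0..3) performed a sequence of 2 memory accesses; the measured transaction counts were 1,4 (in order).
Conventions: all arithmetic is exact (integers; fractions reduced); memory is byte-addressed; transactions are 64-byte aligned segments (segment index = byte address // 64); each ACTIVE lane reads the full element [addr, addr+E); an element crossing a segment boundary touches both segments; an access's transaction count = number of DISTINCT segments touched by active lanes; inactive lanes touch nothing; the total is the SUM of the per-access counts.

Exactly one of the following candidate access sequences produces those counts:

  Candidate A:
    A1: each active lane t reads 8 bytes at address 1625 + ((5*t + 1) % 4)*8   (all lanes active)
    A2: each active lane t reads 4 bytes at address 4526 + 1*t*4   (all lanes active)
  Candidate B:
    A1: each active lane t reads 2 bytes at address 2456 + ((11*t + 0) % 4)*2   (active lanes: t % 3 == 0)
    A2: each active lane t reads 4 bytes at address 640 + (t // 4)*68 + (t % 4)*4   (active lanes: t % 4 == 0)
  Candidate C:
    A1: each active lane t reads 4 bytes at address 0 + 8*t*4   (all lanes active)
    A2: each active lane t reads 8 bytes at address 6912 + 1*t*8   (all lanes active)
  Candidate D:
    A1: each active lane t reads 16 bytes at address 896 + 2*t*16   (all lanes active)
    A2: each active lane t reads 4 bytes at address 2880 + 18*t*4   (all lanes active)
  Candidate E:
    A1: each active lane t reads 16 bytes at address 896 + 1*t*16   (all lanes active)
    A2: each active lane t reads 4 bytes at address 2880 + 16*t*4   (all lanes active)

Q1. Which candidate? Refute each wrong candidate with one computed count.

A: A2 gives 1 transaction, not 4
B: A2 gives 1 transaction, not 4
C: A1 gives 2 transactions, not 1
D: A1 gives 2 transactions, not 1
E: all counts match (1,4)

Answer: E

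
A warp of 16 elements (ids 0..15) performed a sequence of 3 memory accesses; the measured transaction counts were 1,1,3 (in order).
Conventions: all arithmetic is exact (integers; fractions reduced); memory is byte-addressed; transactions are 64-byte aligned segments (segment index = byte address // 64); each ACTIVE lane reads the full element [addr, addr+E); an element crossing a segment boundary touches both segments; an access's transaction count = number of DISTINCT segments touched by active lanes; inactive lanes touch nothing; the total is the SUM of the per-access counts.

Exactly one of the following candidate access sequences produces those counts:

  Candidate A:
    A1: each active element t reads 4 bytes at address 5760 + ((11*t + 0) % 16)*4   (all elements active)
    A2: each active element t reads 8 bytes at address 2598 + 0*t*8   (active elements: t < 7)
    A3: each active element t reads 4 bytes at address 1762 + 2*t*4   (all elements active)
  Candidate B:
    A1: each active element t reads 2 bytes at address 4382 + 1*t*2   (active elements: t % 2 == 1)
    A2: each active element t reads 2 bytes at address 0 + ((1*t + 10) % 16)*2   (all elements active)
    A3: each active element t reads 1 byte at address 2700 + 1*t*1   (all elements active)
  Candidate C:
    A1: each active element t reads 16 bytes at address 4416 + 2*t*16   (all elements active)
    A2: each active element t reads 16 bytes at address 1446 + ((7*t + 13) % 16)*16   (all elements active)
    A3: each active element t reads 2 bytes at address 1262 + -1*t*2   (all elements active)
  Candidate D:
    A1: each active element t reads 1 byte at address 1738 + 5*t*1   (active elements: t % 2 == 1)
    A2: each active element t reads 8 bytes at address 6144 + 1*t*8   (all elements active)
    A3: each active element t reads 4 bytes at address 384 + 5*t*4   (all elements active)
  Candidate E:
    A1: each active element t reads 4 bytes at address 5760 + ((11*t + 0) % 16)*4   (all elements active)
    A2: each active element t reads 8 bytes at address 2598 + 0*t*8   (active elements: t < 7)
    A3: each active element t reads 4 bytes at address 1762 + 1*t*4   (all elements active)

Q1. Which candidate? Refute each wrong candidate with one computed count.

B: A3 gives 1 transaction, not 3
C: A1 gives 8 transactions, not 1
D: A1 gives 2 transactions, not 1
E: A3 gives 2 transactions, not 3
A: all counts match (1,1,3)

Answer: A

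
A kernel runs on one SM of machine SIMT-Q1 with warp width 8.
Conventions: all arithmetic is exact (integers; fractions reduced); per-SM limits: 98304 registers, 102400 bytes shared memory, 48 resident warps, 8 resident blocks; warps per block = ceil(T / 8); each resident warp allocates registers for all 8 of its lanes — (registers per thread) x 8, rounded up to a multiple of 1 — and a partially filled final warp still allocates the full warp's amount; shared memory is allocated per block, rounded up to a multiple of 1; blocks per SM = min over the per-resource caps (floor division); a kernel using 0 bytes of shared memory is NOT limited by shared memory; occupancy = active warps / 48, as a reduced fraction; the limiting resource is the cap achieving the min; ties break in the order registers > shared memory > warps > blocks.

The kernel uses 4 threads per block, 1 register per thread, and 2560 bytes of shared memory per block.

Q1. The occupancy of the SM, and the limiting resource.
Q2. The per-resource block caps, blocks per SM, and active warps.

Answer: occupancy 1/6, limited by blocks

registers: 12288 blocks
shared memory: 40 blocks
warps: 48 blocks
blocks: 8 blocks

Answer: 8 blocks, 8 active warps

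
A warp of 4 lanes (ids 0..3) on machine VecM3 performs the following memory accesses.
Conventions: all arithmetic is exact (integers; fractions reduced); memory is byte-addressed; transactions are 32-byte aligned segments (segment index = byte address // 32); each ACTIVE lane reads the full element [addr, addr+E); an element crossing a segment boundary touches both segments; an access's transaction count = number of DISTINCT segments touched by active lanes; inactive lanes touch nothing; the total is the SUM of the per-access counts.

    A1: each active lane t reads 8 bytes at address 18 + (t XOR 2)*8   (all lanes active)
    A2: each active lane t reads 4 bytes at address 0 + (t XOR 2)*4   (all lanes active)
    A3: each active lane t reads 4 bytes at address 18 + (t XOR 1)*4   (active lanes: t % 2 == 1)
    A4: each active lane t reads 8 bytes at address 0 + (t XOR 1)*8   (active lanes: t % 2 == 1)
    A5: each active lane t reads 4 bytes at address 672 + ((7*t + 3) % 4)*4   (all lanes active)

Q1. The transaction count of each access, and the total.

A1: 2 transactions
A2: 1 transaction
A3: 1 transaction
A4: 1 transaction
A5: 1 transaction

Answer: 2,1,1,1,1; total 6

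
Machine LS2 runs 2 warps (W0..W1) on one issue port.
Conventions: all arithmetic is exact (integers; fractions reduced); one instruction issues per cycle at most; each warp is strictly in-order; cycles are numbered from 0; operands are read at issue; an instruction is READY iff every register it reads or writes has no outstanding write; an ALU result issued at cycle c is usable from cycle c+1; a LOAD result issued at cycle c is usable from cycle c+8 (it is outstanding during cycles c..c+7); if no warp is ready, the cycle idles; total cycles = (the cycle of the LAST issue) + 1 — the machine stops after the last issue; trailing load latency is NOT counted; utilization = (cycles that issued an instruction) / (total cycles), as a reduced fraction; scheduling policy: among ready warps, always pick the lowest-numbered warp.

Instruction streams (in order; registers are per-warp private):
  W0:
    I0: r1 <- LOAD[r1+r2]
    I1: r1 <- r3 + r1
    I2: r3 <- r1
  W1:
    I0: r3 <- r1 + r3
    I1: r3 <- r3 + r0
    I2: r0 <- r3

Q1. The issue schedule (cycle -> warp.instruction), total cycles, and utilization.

cycle 0: W0.I0
cycle 1: W1.I0
cycle 2: W1.I1
cycle 3: W1.I2
cycle 4: idle
cycle 5: idle
cycle 6: idle
cycle 7: idle
cycle 8: W0.I1
cycle 9: W0.I2

Answer: 10 cycles, utilization 3/5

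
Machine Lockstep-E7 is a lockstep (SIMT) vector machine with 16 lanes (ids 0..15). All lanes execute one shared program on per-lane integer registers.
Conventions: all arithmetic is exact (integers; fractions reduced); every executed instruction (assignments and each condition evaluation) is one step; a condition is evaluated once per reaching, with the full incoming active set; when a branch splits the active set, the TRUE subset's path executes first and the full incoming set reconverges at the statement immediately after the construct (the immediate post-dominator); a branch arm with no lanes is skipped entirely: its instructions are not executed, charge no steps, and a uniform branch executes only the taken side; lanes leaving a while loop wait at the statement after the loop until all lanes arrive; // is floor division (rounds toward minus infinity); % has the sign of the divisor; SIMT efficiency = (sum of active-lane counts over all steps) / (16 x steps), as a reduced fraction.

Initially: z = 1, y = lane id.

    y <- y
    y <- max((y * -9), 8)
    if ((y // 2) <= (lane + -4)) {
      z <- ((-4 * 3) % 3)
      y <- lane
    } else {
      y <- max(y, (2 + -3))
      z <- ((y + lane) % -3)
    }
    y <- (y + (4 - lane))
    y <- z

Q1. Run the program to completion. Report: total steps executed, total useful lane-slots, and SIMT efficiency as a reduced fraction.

Answer: 9 steps, 112 useful, 7/9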